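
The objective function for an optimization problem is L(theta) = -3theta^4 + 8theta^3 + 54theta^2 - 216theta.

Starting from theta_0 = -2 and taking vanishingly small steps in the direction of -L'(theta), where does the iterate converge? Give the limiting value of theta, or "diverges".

L'(theta) = -12(theta - 3)(theta - 2)(theta + 3), so L'(-2) = -240.
Gradient descent moves in the -L' direction, i.e. theta is increasing.
The nearest critical point in that direction is theta = 2, where L'' = 60 > 0 (a local minimum). The iterate converges there.

2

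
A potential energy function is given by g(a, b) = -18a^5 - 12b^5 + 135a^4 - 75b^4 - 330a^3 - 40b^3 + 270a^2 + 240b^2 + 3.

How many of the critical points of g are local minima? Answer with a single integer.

g separates as a function of a plus a function of b, so ∇g=0 decouples.
∂g/∂a = -90a(a - 3)(a - 2)(a - 1) = 0 at a ∈ {0, 1, 2, 3}; ∂g/∂b = -60b(b - 1)(b + 2)(b + 4) = 0 at b ∈ {-4, -2, 0, 1}.
The Hessian is diagonal: diag(g_aa, g_bb). Second derivatives: g_aa(0)=540, g_aa(1)=-180, g_aa(2)=180, g_aa(3)=-540; g_bb(-4)=2400, g_bb(-2)=-720, g_bb(0)=480, g_bb(1)=-900.
Local minima occur where both diagonal entries positive: (0, -4), (0, 0), (2, -4), (2, 0). Count: 4.

4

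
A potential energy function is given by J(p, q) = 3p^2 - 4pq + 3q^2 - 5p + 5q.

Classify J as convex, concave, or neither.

J is quadratic, so its Hessian is the constant matrix H = [[6, -4], [-4, 6]].
det(H) = 20, tr(H) = 12.
det(H) > 0 and tr(H) > 0, so H is positive definite everywhere: convex.

convex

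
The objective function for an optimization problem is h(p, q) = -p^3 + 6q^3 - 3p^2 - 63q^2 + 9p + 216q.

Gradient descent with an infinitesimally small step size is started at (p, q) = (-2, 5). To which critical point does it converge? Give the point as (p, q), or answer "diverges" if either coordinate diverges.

(-3, 4)

h is separable, so gradient descent decouples: p follows -∂h/∂p, q follows -∂h/∂q.
∂h/∂p = -3(p - 1)(p + 3); at p=-2 this is 9, so p decreases.
∂h/∂q = 18(q - 4)(q - 3); at q=5 this is 36, so q decreases.
p converges to its nearest critical value -3 (a local min of the p-part); q converges to 4. The iterate converges to (-3, 4).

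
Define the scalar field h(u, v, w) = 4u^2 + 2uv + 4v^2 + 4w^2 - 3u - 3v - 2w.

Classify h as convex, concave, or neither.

convex

h is quadratic, so its Hessian is the constant matrix H = [[8, 2, 0], [2, 8, 0], [0, 0, 8]].
Leading principal minors: 8, 60, 480.
All positive ⇒ H ≻ 0 ⇒ convex.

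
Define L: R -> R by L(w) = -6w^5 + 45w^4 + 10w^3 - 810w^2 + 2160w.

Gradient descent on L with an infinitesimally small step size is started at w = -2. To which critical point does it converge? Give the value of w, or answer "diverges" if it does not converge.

-3

L'(w) = -30(w - 4)(w - 3)(w - 2)(w + 3), so L'(-2) = 3600.
Gradient descent moves in the -L' direction, i.e. w is decreasing.
The nearest critical point in that direction is w = -3, where L'' = 6300 > 0 (a local minimum). The iterate converges there.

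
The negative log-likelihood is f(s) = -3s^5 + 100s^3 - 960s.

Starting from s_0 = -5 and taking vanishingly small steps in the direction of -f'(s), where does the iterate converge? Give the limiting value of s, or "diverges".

f'(s) = -15(s - 4)(s - 2)(s + 2)(s + 4), so f'(-5) = -2835.
Gradient descent moves in the -f' direction, i.e. s is increasing.
The nearest critical point in that direction is s = -4, where f'' = 1440 > 0 (a local minimum). The iterate converges there.

-4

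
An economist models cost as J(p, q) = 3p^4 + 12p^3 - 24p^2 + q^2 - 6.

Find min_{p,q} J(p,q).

-390

J(p,q) separates as A(p) + B(q) − 6, so its minimum is min A + min B − 6.
A'(p) = 12p(p - 1)(p + 4) vanishes at p ∈ {-4, 0, 1}; B'(q) = 2q vanishes at q ∈ {0}.
Local minima of A (where A''>0): A(-4)=-384, A(1)=-9. Local minima of B: B(0)=0.
So the global minimum of J is A(-4) + B(0) − 6 = -384 + 0 − 6 = -390, attained at (-4, 0).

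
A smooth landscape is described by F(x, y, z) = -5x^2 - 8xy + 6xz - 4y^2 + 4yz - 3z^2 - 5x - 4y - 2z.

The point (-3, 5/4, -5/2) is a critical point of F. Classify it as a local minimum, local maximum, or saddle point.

The Hessian is constant: H = [[-10, -8, 6], [-8, -8, 4], [6, 4, -6]].
Leading principal minors: Δ₁ = -10, Δ₂ = 16, Δ₃ = -32.
The minors alternate sign starting negative (−, +, −), so H is negative definite: a local maximum.

local maximum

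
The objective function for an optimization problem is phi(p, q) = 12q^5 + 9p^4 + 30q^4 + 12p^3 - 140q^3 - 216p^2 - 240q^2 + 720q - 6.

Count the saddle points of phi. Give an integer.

phi separates as a function of p plus a function of q, so ∇phi=0 decouples.
∂phi/∂p = 36p(p - 3)(p + 4) = 0 at p ∈ {-4, 0, 3}; ∂phi/∂q = 60(q - 2)(q - 1)(q + 2)(q + 3) = 0 at q ∈ {-3, -2, 1, 2}.
The Hessian is diagonal: diag(phi_pp, phi_qq). Second derivatives: phi_pp(-4)=1008, phi_pp(0)=-432, phi_pp(3)=756; phi_qq(-3)=-1200, phi_qq(-2)=720, phi_qq(1)=-720, phi_qq(2)=1200.
Saddle points occur where the two diagonal entries have opposite signs: (-4, -3), (-4, 1), (0, -2), (0, 2), (3, -3), (3, 1). Count: 6.

6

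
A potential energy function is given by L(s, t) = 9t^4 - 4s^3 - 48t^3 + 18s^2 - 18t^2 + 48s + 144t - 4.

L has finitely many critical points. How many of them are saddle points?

L separates as a function of s plus a function of t, so ∇L=0 decouples.
∂L/∂s = -12(s - 4)(s + 1) = 0 at s ∈ {-1, 4}; ∂L/∂t = 36(t - 4)(t - 1)(t + 1) = 0 at t ∈ {-1, 1, 4}.
The Hessian is diagonal: diag(L_ss, L_tt). Second derivatives: L_ss(-1)=60, L_ss(4)=-60; L_tt(-1)=360, L_tt(1)=-216, L_tt(4)=540.
Saddle points occur where the two diagonal entries have opposite signs: (-1, 1), (4, -1), (4, 4). Count: 3.

3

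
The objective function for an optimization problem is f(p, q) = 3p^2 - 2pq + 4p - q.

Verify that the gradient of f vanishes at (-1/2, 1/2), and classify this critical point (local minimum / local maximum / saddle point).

∇f = (6p - 2q + 4, -2p - 1); substituting (-1/2, 1/2) gives ∇f = (0, 0), so (-1/2, 1/2) is indeed a critical point.
The Hessian of f is constant: H = [[6, -2], [-2, 0]].
det(H) = 6·0 − (-2)² = -4.
Since det(H) < 0, H is indefinite and the critical point is a saddle point.

saddle point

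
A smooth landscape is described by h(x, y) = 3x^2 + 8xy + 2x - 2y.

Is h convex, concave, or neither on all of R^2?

neither

h is quadratic, so its Hessian is the constant matrix H = [[6, 8], [8, 0]].
det(H) = -64, tr(H) = 6.
det(H) < 0, so H is indefinite: neither convex nor concave.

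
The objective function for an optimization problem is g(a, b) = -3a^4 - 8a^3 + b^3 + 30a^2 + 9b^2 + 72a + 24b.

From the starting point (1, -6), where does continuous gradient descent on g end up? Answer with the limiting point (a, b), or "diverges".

g is separable, so gradient descent decouples: a follows -∂g/∂a, b follows -∂g/∂b.
∂g/∂a = -12(a - 2)(a + 1)(a + 3); at a=1 this is 96, so a decreases.
∂g/∂b = 3(b + 2)(b + 4); at b=-6 this is 24, so b decreases.
The b-coordinate has no critical point in that direction and runs off to infinity.

diverges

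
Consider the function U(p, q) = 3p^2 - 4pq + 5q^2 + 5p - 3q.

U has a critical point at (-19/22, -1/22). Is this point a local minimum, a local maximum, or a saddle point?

local minimum

The Hessian of U is constant: H = [[6, -4], [-4, 10]].
det(H) = 6·10 − (-4)² = 44.
det(H) > 0 and tr(H) = 16 > 0, so H is positive definite and the point is a local minimum.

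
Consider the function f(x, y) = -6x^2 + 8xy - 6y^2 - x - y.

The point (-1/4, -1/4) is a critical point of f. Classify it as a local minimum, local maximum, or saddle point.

local maximum

The Hessian of f is constant: H = [[-12, 8], [8, -12]].
det(H) = (-12)·(-12) − 8² = 80.
det(H) > 0 and tr(H) = -24 < 0, so H is negative definite and the point is a local maximum.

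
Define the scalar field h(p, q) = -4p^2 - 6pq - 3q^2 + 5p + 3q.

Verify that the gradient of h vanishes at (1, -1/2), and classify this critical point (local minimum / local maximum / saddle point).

∇h = (-8p - 6q + 5, -6p - 6q + 3); substituting (1, -1/2) gives ∇h = (0, 0), so (1, -1/2) is indeed a critical point.
The Hessian of h is constant: H = [[-8, -6], [-6, -6]].
det(H) = (-8)·(-6) − (-6)² = 12.
det(H) > 0 and tr(H) = -14 < 0, so H is negative definite and the point is a local maximum.

local maximum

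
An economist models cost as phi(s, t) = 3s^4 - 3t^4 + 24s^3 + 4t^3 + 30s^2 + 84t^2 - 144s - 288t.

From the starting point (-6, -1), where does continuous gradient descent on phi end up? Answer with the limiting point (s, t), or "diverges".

phi is separable, so gradient descent decouples: s follows -∂phi/∂s, t follows -∂phi/∂t.
∂phi/∂s = 12(s - 1)(s + 3)(s + 4); at s=-6 this is -504, so s increases.
∂phi/∂t = -12(t - 3)(t - 2)(t + 4); at t=-1 this is -432, so t increases.
s converges to its nearest critical value -4 (a local min of the s-part); t converges to 2. The iterate converges to (-4, 2).

(-4, 2)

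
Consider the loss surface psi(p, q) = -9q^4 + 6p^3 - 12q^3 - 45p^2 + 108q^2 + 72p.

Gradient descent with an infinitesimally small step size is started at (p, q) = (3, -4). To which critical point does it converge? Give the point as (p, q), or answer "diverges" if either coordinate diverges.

psi is separable, so gradient descent decouples: p follows -∂psi/∂p, q follows -∂psi/∂q.
∂psi/∂p = 18(p - 4)(p - 1); at p=3 this is -36, so p increases.
∂psi/∂q = -36q(q - 2)(q + 3); at q=-4 this is 864, so q decreases.
The q-coordinate has no critical point in that direction and runs off to infinity.

diverges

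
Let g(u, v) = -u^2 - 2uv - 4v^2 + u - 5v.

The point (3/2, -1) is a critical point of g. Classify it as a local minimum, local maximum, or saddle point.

The Hessian of g is constant: H = [[-2, -2], [-2, -8]].
det(H) = (-2)·(-8) − (-2)² = 12.
det(H) > 0 and tr(H) = -10 < 0, so H is negative definite and the point is a local maximum.

local maximum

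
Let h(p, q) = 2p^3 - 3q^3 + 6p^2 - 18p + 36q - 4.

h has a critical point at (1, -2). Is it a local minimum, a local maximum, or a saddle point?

The mixed partial ∂²h/∂p∂q is 0, so the Hessian at any point is diag(h_pp, h_qq) = diag(12(p + 1), -18q).
At (1, -2): H = diag(24, 36).
Both eigenvalues are positive, so H is positive definite: a local minimum.

local minimum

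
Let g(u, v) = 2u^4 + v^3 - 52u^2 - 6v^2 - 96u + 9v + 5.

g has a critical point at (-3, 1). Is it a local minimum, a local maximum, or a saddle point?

The mixed partial ∂²g/∂u∂v is 0, so the Hessian at any point is diag(g_uu, g_vv) = diag(8(3u^2 - 13), 6(v - 2)).
At (-3, 1): H = diag(112, -6).
The eigenvalues have opposite signs, so H is indefinite: a saddle point.

saddle point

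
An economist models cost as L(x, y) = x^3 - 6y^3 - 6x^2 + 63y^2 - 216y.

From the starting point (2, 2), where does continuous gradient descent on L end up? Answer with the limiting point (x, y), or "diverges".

(4, 3)

L is separable, so gradient descent decouples: x follows -∂L/∂x, y follows -∂L/∂y.
∂L/∂x = 3x(x - 4); at x=2 this is -12, so x increases.
∂L/∂y = -18(y - 4)(y - 3); at y=2 this is -36, so y increases.
x converges to its nearest critical value 4 (a local min of the x-part); y converges to 3. The iterate converges to (4, 3).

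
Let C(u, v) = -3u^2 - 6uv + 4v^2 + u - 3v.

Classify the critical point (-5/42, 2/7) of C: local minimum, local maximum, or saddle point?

saddle point

The Hessian of C is constant: H = [[-6, -6], [-6, 8]].
det(H) = (-6)·8 − (-6)² = -84.
Since det(H) < 0, H is indefinite and the critical point is a saddle point.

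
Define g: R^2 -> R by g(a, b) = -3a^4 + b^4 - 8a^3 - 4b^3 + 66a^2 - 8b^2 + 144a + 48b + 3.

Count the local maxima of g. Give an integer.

g separates as a function of a plus a function of b, so ∇g=0 decouples.
∂g/∂a = -12(a - 3)(a + 1)(a + 4) = 0 at a ∈ {-4, -1, 3}; ∂g/∂b = 4(b - 3)(b - 2)(b + 2) = 0 at b ∈ {-2, 2, 3}.
The Hessian is diagonal: diag(g_aa, g_bb). Second derivatives: g_aa(-4)=-252, g_aa(-1)=144, g_aa(3)=-336; g_bb(-2)=80, g_bb(2)=-16, g_bb(3)=20.
Local maxima occur where both diagonal entries negative: (-4, 2), (3, 2). Count: 2.

2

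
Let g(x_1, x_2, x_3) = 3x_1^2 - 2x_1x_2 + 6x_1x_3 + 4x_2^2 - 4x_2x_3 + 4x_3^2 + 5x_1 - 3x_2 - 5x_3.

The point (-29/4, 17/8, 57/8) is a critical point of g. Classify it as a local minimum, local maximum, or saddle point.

local minimum

The Hessian is constant: H = [[6, -2, 6], [-2, 8, -4], [6, -4, 8]].
Leading principal minors: Δ₁ = 6, Δ₂ = 44, Δ₃ = 64.
All leading minors are positive, so H is positive definite: a local minimum.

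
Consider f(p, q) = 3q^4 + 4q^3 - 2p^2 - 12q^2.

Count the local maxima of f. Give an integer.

1

f separates as a function of p plus a function of q, so ∇f=0 decouples.
∂f/∂p = -4p = 0 at p ∈ {0}; ∂f/∂q = 12q(q - 1)(q + 2) = 0 at q ∈ {-2, 0, 1}.
The Hessian is diagonal: diag(f_pp, f_qq). Second derivatives: f_pp(0)=-4; f_qq(-2)=72, f_qq(0)=-24, f_qq(1)=36.
Local maxima occur where both diagonal entries negative: (0, 0). Count: 1.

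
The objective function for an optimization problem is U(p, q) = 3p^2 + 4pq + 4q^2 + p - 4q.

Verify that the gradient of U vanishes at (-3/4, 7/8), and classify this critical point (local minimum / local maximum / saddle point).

local minimum

∇U = (6p + 4q + 1, 4p + 8q - 4); substituting (-3/4, 7/8) gives ∇U = (0, 0), so (-3/4, 7/8) is indeed a critical point.
The Hessian of U is constant: H = [[6, 4], [4, 8]].
det(H) = 6·8 − 4² = 32.
det(H) > 0 and tr(H) = 14 > 0, so H is positive definite and the point is a local minimum.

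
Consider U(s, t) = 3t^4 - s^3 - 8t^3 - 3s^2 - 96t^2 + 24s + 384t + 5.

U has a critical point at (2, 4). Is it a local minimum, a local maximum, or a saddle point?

The mixed partial ∂²U/∂s∂t is 0, so the Hessian at any point is diag(U_ss, U_tt) = diag(-6(s + 1), 12(3t^2 - 4t - 16)).
At (2, 4): H = diag(-18, 192).
The eigenvalues have opposite signs, so H is indefinite: a saddle point.

saddle point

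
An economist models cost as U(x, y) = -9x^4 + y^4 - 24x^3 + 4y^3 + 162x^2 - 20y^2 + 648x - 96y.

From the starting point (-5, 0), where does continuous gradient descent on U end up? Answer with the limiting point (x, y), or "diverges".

U is separable, so gradient descent decouples: x follows -∂U/∂x, y follows -∂U/∂y.
∂U/∂x = -36(x - 3)(x + 2)(x + 3); at x=-5 this is 1728, so x decreases.
∂U/∂y = 4(y - 3)(y + 2)(y + 4); at y=0 this is -96, so y increases.
The x-coordinate has no critical point in that direction and runs off to infinity.

diverges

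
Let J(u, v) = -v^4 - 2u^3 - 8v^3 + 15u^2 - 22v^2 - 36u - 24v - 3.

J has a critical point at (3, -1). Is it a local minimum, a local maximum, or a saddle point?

The mixed partial ∂²J/∂u∂v is 0, so the Hessian at any point is diag(J_uu, J_vv) = diag(6(-2u + 5), -4(3v^2 + 12v + 11)).
At (3, -1): H = diag(-6, -8).
Both eigenvalues are negative, so H is negative definite: a local maximum.

local maximum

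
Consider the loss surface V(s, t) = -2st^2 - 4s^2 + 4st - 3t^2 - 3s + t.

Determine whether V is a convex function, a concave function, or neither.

neither

The term -2st^2 is cubic, so the Hessian is not constant.
∂²V/∂t² = -4s - 6, which takes both signs as s varies (negative for sufficiently large s). A diagonal entry of the Hessian changing sign means the Hessian is neither positive- nor negative-semidefinite on all of R^2.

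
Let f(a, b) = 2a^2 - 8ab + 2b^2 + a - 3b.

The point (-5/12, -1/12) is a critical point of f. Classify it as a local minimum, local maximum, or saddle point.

saddle point

The Hessian of f is constant: H = [[4, -8], [-8, 4]].
det(H) = 4·4 − (-8)² = -48.
Since det(H) < 0, H is indefinite and the critical point is a saddle point.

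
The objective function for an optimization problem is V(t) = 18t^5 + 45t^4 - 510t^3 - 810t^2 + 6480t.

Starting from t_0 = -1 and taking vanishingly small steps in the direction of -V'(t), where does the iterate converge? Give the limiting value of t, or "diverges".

-3

V'(t) = 90(t - 3)(t - 2)(t + 3)(t + 4), so V'(-1) = 6480.
Gradient descent moves in the -V' direction, i.e. t is decreasing.
The nearest critical point in that direction is t = -3, where V'' = 2700 > 0 (a local minimum). The iterate converges there.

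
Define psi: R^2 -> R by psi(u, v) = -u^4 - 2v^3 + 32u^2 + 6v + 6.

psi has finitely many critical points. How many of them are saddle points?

3

psi separates as a function of u plus a function of v, so ∇psi=0 decouples.
∂psi/∂u = -4u(u - 4)(u + 4) = 0 at u ∈ {-4, 0, 4}; ∂psi/∂v = -6(v - 1)(v + 1) = 0 at v ∈ {-1, 1}.
The Hessian is diagonal: diag(psi_uu, psi_vv). Second derivatives: psi_uu(-4)=-128, psi_uu(0)=64, psi_uu(4)=-128; psi_vv(-1)=12, psi_vv(1)=-12.
Saddle points occur where the two diagonal entries have opposite signs: (-4, -1), (0, 1), (4, -1). Count: 3.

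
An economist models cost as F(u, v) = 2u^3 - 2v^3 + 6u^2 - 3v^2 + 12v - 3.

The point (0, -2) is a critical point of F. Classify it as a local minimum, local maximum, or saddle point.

local minimum

The mixed partial ∂²F/∂u∂v is 0, so the Hessian at any point is diag(F_uu, F_vv) = diag(12(u + 1), -6(2v + 1)).
At (0, -2): H = diag(12, 18).
Both eigenvalues are positive, so H is positive definite: a local minimum.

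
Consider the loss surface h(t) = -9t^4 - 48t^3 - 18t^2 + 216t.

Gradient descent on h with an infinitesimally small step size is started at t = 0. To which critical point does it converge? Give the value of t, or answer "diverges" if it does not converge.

-2

h'(t) = -36(t - 1)(t + 2)(t + 3), so h'(0) = 216.
Gradient descent moves in the -h' direction, i.e. t is decreasing.
The nearest critical point in that direction is t = -2, where h'' = 108 > 0 (a local minimum). The iterate converges there.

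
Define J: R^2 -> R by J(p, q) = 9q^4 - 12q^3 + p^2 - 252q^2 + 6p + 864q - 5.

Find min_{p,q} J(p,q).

-4430

J(p,q) separates as A(p) + B(q) − 5, so its minimum is min A + min B − 5.
A'(p) = 2p + 6 vanishes at p ∈ {-3}; B'(q) = 36(q - 3)(q - 2)(q + 4) vanishes at q ∈ {-4, 2, 3}.
Local minima of A (where A''>0): A(-3)=-9. Local minima of B: B(-4)=-4416, B(3)=729.
So the global minimum of J is A(-3) + B(-4) − 5 = -9 − 4416 − 5 = -4430, attained at (-3, -4).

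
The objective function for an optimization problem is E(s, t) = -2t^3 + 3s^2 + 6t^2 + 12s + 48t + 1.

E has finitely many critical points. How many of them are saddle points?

1

E separates as a function of s plus a function of t, so ∇E=0 decouples.
∂E/∂s = 6(s + 2) = 0 at s ∈ {-2}; ∂E/∂t = -6(t - 4)(t + 2) = 0 at t ∈ {-2, 4}.
The Hessian is diagonal: diag(E_ss, E_tt). Second derivatives: E_ss(-2)=6; E_tt(-2)=36, E_tt(4)=-36.
Saddle points occur where the two diagonal entries have opposite signs: (-2, 4). Count: 1.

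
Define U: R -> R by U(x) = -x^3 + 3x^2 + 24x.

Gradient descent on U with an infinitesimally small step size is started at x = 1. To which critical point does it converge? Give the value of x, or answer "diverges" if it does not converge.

U'(x) = -3(x - 4)(x + 2), so U'(1) = 27.
Gradient descent moves in the -U' direction, i.e. x is decreasing.
The nearest critical point in that direction is x = -2, where U'' = 18 > 0 (a local minimum). The iterate converges there.

-2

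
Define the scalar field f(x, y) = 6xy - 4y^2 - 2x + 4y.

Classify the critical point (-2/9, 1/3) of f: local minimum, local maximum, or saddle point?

The Hessian of f is constant: H = [[0, 6], [6, -8]].
det(H) = 0·(-8) − 6² = -36.
Since det(H) < 0, H is indefinite and the critical point is a saddle point.

saddle point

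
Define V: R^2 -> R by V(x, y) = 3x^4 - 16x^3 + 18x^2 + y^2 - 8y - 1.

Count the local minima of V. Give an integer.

2

V separates as a function of x plus a function of y, so ∇V=0 decouples.
∂V/∂x = 12x(x - 3)(x - 1) = 0 at x ∈ {0, 1, 3}; ∂V/∂y = 2(y - 4) = 0 at y ∈ {4}.
The Hessian is diagonal: diag(V_xx, V_yy). Second derivatives: V_xx(0)=36, V_xx(1)=-24, V_xx(3)=72; V_yy(4)=2.
Local minima occur where both diagonal entries positive: (0, 4), (3, 4). Count: 2.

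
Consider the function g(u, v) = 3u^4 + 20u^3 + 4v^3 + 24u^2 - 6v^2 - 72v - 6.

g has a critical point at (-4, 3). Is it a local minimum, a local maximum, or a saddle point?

local minimum

The mixed partial ∂²g/∂u∂v is 0, so the Hessian at any point is diag(g_uu, g_vv) = diag(12(3u^2 + 10u + 4), 12(2v - 1)).
At (-4, 3): H = diag(144, 60).
Both eigenvalues are positive, so H is positive definite: a local minimum.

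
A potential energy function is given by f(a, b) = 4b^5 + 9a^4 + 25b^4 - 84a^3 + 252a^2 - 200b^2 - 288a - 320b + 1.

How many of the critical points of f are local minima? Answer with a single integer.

f separates as a function of a plus a function of b, so ∇f=0 decouples.
∂f/∂a = 36(a - 4)(a - 2)(a - 1) = 0 at a ∈ {1, 2, 4}; ∂f/∂b = 20(b - 2)(b + 1)(b + 2)(b + 4) = 0 at b ∈ {-4, -2, -1, 2}.
The Hessian is diagonal: diag(f_aa, f_bb). Second derivatives: f_aa(1)=108, f_aa(2)=-72, f_aa(4)=216; f_bb(-4)=-720, f_bb(-2)=160, f_bb(-1)=-180, f_bb(2)=1440.
Local minima occur where both diagonal entries positive: (1, -2), (1, 2), (4, -2), (4, 2). Count: 4.

4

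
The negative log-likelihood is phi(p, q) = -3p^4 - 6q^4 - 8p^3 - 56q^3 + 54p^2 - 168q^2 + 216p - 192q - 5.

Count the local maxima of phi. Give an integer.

4

phi separates as a function of p plus a function of q, so ∇phi=0 decouples.
∂phi/∂p = -12(p - 3)(p + 2)(p + 3) = 0 at p ∈ {-3, -2, 3}; ∂phi/∂q = -24(q + 1)(q + 2)(q + 4) = 0 at q ∈ {-4, -2, -1}.
The Hessian is diagonal: diag(phi_pp, phi_qq). Second derivatives: phi_pp(-3)=-72, phi_pp(-2)=60, phi_pp(3)=-360; phi_qq(-4)=-144, phi_qq(-2)=48, phi_qq(-1)=-72.
Local maxima occur where both diagonal entries negative: (-3, -4), (-3, -1), (3, -4), (3, -1). Count: 4.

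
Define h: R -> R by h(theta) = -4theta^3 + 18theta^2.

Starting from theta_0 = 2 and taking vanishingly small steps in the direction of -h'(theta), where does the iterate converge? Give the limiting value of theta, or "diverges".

0

h'(theta) = -12theta(theta - 3), so h'(2) = 24.
Gradient descent moves in the -h' direction, i.e. theta is decreasing.
The nearest critical point in that direction is theta = 0, where h'' = 36 > 0 (a local minimum). The iterate converges there.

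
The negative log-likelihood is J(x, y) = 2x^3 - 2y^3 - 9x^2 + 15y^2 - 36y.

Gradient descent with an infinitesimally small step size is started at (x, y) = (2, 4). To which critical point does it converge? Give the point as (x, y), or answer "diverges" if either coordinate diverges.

J is separable, so gradient descent decouples: x follows -∂J/∂x, y follows -∂J/∂y.
∂J/∂x = 6x(x - 3); at x=2 this is -12, so x increases.
∂J/∂y = -6(y - 3)(y - 2); at y=4 this is -12, so y increases.
The y-coordinate has no critical point in that direction and runs off to infinity.

diverges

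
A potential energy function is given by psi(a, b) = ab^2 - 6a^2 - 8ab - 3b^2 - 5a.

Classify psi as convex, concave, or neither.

The term ab^2 is cubic, so the Hessian is not constant.
∂²psi/∂b² = 2a - 6, which takes both signs as a varies (negative for sufficiently negative a). A diagonal entry of the Hessian changing sign means the Hessian is neither positive- nor negative-semidefinite on all of R^2.

neither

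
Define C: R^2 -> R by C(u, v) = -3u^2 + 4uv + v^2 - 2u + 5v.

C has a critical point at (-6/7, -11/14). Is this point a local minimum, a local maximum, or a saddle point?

saddle point

The Hessian of C is constant: H = [[-6, 4], [4, 2]].
det(H) = (-6)·2 − 4² = -28.
Since det(H) < 0, H is indefinite and the critical point is a saddle point.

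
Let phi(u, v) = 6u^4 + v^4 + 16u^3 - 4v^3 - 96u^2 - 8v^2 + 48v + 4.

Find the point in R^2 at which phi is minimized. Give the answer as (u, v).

(-4, -2)

phi(u,v) separates as P(u) + Q(v) + 4, so its minimum is min P + min Q + 4.
P'(u) = 24u(u - 2)(u + 4) vanishes at u ∈ {-4, 0, 2}; Q'(v) = 4(v - 3)(v - 2)(v + 2) vanishes at v ∈ {-2, 2, 3}.
Local minima of P (where P''>0): P(-4)=-1024, P(2)=-160. Local minima of Q: Q(-2)=-80, Q(3)=45.
So the global minimum of phi is P(-4) + Q(-2) + 4 = -1024 − 80 + 4 = -1100, attained at (-4, -2).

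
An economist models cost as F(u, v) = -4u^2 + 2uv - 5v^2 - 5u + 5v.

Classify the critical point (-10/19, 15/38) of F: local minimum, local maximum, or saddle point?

local maximum

The Hessian of F is constant: H = [[-8, 2], [2, -10]].
det(H) = (-8)·(-10) − 2² = 76.
det(H) > 0 and tr(H) = -18 < 0, so H is negative definite and the point is a local maximum.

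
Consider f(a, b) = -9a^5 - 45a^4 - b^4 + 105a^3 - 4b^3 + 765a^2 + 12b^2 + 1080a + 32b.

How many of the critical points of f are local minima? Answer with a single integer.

2

f separates as a function of a plus a function of b, so ∇f=0 decouples.
∂f/∂a = -45(a - 3)(a + 1)(a + 2)(a + 4) = 0 at a ∈ {-4, -2, -1, 3}; ∂f/∂b = -4(b - 2)(b + 1)(b + 4) = 0 at b ∈ {-4, -1, 2}.
The Hessian is diagonal: diag(f_aa, f_bb). Second derivatives: f_aa(-4)=1890, f_aa(-2)=-450, f_aa(-1)=540, f_aa(3)=-6300; f_bb(-4)=-72, f_bb(-1)=36, f_bb(2)=-72.
Local minima occur where both diagonal entries positive: (-4, -1), (-1, -1). Count: 2.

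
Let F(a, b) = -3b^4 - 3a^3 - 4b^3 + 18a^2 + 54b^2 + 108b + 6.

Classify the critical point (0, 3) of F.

saddle point

The mixed partial ∂²F/∂a∂b is 0, so the Hessian at any point is diag(F_aa, F_bb) = diag(18(-a + 2), 12(-3b^2 - 2b + 9)).
At (0, 3): H = diag(36, -288).
The eigenvalues have opposite signs, so H is indefinite: a saddle point.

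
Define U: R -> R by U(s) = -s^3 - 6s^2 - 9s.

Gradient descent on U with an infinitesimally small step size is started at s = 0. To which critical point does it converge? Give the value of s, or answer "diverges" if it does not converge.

diverges

U'(s) = -3(s + 1)(s + 3), so U'(0) = -9.
Gradient descent moves in the -U' direction, i.e. s is increasing.
There is no critical point above s=0, and U' keeps the same sign, so the iterate runs off to +∞.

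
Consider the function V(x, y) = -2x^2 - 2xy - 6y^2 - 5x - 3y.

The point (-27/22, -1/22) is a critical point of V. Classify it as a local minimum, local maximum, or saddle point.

local maximum

The Hessian of V is constant: H = [[-4, -2], [-2, -12]].
det(H) = (-4)·(-12) − (-2)² = 44.
det(H) > 0 and tr(H) = -16 < 0, so H is negative definite and the point is a local maximum.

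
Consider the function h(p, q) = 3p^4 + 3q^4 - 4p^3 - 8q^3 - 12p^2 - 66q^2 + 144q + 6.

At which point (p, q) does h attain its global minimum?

h(p,q) separates as A(p) + B(q) + 6, so its minimum is min A + min B + 6.
A'(p) = 12p(p - 2)(p + 1) vanishes at p ∈ {-1, 0, 2}; B'(q) = 12(q - 4)(q - 1)(q + 3) vanishes at q ∈ {-3, 1, 4}.
Local minima of A (where A''>0): A(-1)=-5, A(2)=-32. Local minima of B: B(-3)=-567, B(4)=-224.
So the global minimum of h is A(2) + B(-3) + 6 = -32 − 567 + 6 = -593, attained at (2, -3).

(2, -3)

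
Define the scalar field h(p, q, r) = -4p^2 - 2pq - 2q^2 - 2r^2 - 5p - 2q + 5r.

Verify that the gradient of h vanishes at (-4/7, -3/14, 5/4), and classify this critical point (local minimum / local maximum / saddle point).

local maximum

∇h = (-8p - 2q - 5, -2p - 4q - 2, -4r + 5); substituting (-4/7, -3/14, 5/4) gives ∇h = (0, 0, 0), so (-4/7, -3/14, 5/4) is indeed a critical point.
The Hessian is constant: H = [[-8, -2, 0], [-2, -4, 0], [0, 0, -4]].
Leading principal minors: Δ₁ = -8, Δ₂ = 28, Δ₃ = -112.
The minors alternate sign starting negative (−, +, −), so H is negative definite: a local maximum.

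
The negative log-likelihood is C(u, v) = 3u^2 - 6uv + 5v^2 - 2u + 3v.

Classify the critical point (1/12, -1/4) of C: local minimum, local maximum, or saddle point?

The Hessian of C is constant: H = [[6, -6], [-6, 10]].
det(H) = 6·10 − (-6)² = 24.
det(H) > 0 and tr(H) = 16 > 0, so H is positive definite and the point is a local minimum.

local minimum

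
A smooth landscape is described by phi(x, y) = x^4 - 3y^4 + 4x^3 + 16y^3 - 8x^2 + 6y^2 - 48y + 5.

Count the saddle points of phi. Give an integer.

phi separates as a function of x plus a function of y, so ∇phi=0 decouples.
∂phi/∂x = 4x(x - 1)(x + 4) = 0 at x ∈ {-4, 0, 1}; ∂phi/∂y = -12(y - 4)(y - 1)(y + 1) = 0 at y ∈ {-1, 1, 4}.
The Hessian is diagonal: diag(phi_xx, phi_yy). Second derivatives: phi_xx(-4)=80, phi_xx(0)=-16, phi_xx(1)=20; phi_yy(-1)=-120, phi_yy(1)=72, phi_yy(4)=-180.
Saddle points occur where the two diagonal entries have opposite signs: (-4, -1), (-4, 4), (0, 1), (1, -1), (1, 4). Count: 5.

5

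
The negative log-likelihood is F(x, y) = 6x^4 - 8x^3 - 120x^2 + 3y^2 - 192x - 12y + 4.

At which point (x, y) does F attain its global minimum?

F(x,y) separates as P(x) + Q(y) + 4, so its minimum is min P + min Q + 4.
P'(x) = 24(x - 4)(x + 1)(x + 2) vanishes at x ∈ {-2, -1, 4}; Q'(y) = 6y - 12 vanishes at y ∈ {2}.
Local minima of P (where P''>0): P(-2)=64, P(4)=-1664. Local minima of Q: Q(2)=-12.
So the global minimum of F is P(4) + Q(2) + 4 = -1664 − 12 + 4 = -1672, attained at (4, 2).

(4, 2)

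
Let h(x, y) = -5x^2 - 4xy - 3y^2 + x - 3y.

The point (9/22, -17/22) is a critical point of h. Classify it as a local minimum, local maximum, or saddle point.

The Hessian of h is constant: H = [[-10, -4], [-4, -6]].
det(H) = (-10)·(-6) − (-4)² = 44.
det(H) > 0 and tr(H) = -16 < 0, so H is negative definite and the point is a local maximum.

local maximum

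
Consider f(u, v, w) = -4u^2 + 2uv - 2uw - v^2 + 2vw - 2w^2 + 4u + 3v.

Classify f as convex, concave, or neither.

f is quadratic, so its Hessian is the constant matrix H = [[-8, 2, -2], [2, -2, 2], [-2, 2, -4]].
Leading principal minors: -8, 12, -24.
Signs alternate −, +, − ⇒ H ≺ 0 ⇒ concave.

concave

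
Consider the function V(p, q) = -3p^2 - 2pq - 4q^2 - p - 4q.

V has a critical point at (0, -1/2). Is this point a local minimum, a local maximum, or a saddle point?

local maximum

The Hessian of V is constant: H = [[-6, -2], [-2, -8]].
det(H) = (-6)·(-8) − (-2)² = 44.
det(H) > 0 and tr(H) = -14 < 0, so H is negative definite and the point is a local maximum.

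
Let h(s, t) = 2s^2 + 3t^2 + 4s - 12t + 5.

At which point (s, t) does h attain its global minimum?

h(s,t) separates as P(s) + Q(t) + 5, so its minimum is min P + min Q + 5.
P'(s) = 4s + 4 vanishes at s ∈ {-1}; Q'(t) = 6(t - 2) vanishes at t ∈ {2}.
Local minima of P (where P''>0): P(-1)=-2. Local minima of Q: Q(2)=-12.
So the global minimum of h is P(-1) + Q(2) + 5 = -2 − 12 + 5 = -9, attained at (-1, 2).

(-1, 2)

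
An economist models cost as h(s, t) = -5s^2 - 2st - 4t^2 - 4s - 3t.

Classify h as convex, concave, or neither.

concave

h is quadratic, so its Hessian is the constant matrix H = [[-10, -2], [-2, -8]].
det(H) = 76, tr(H) = -18.
det(H) > 0 and tr(H) < 0, so H is negative definite everywhere: concave.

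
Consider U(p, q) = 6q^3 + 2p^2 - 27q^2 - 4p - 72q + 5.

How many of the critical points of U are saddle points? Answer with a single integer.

1

U separates as a function of p plus a function of q, so ∇U=0 decouples.
∂U/∂p = 4(p - 1) = 0 at p ∈ {1}; ∂U/∂q = 18(q - 4)(q + 1) = 0 at q ∈ {-1, 4}.
The Hessian is diagonal: diag(U_pp, U_qq). Second derivatives: U_pp(1)=4; U_qq(-1)=-90, U_qq(4)=90.
Saddle points occur where the two diagonal entries have opposite signs: (1, -1). Count: 1.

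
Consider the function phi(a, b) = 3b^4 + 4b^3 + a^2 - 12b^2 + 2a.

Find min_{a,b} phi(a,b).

phi(a,b) separates as P(a) + Q(b), so its minimum is min P + min Q.
P'(a) = 2a + 2 vanishes at a ∈ {-1}; Q'(b) = 12b(b - 1)(b + 2) vanishes at b ∈ {-2, 0, 1}.
Local minima of P (where P''>0): P(-1)=-1. Local minima of Q: Q(-2)=-32, Q(1)=-5.
So the global minimum of phi is P(-1) + Q(-2) = -1 − 32 = -33, attained at (-1, -2).

-33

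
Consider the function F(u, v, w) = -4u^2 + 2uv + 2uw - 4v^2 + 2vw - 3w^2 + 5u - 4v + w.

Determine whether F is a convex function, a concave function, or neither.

F is quadratic, so its Hessian is the constant matrix H = [[-8, 2, 2], [2, -8, 2], [2, 2, -6]].
Leading principal minors: -8, 60, -280.
Signs alternate −, +, − ⇒ H ≺ 0 ⇒ concave.

concave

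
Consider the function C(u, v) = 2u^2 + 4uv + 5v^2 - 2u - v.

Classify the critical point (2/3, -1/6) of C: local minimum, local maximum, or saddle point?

The Hessian of C is constant: H = [[4, 4], [4, 10]].
det(H) = 4·10 − 4² = 24.
det(H) > 0 and tr(H) = 14 > 0, so H is positive definite and the point is a local minimum.

local minimum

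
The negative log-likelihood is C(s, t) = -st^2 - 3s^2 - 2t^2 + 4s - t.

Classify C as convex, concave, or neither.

neither

The term -st^2 is cubic, so the Hessian is not constant.
∂²C/∂t² = -2s - 4, which takes both signs as s varies (negative for sufficiently large s). A diagonal entry of the Hessian changing sign means the Hessian is neither positive- nor negative-semidefinite on all of R^2.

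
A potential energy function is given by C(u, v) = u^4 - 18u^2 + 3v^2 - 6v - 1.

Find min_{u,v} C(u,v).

C(u,v) separates as P(u) + Q(v) − 1, so its minimum is min P + min Q − 1.
P'(u) = 4u(u - 3)(u + 3) vanishes at u ∈ {-3, 0, 3}; Q'(v) = 6v - 6 vanishes at v ∈ {1}.
Local minima of P (where P''>0): P(-3)=-81, P(3)=-81. Local minima of Q: Q(1)=-3.
So the global minimum of C is P(-3) + Q(1) − 1 = -81 − 3 − 1 = -85, attained at (-3, 1).

-85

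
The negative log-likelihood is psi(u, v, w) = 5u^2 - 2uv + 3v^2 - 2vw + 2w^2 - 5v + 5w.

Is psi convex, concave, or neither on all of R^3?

convex

psi is quadratic, so its Hessian is the constant matrix H = [[10, -2, 0], [-2, 6, -2], [0, -2, 4]].
Leading principal minors: 10, 56, 184.
All positive ⇒ H ≻ 0 ⇒ convex.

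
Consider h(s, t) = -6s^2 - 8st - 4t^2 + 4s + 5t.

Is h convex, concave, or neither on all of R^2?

concave

h is quadratic, so its Hessian is the constant matrix H = [[-12, -8], [-8, -8]].
det(H) = 32, tr(H) = -20.
det(H) > 0 and tr(H) < 0, so H is negative definite everywhere: concave.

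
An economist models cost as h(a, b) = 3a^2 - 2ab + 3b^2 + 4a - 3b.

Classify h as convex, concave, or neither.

convex

h is quadratic, so its Hessian is the constant matrix H = [[6, -2], [-2, 6]].
det(H) = 32, tr(H) = 12.
det(H) > 0 and tr(H) > 0, so H is positive definite everywhere: convex.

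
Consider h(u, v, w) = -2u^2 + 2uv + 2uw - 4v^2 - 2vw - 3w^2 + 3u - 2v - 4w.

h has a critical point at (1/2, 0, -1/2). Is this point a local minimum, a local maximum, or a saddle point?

The Hessian is constant: H = [[-4, 2, 2], [2, -8, -2], [2, -2, -6]].
Leading principal minors: Δ₁ = -4, Δ₂ = 28, Δ₃ = -136.
The minors alternate sign starting negative (−, +, −), so H is negative definite: a local maximum.

local maximum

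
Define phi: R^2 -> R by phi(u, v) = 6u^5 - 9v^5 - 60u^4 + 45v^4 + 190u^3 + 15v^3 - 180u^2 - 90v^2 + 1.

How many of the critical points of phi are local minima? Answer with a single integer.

4

phi separates as a function of u plus a function of v, so ∇phi=0 decouples.
∂phi/∂u = 30u(u - 4)(u - 3)(u - 1) = 0 at u ∈ {0, 1, 3, 4}; ∂phi/∂v = -45v(v - 4)(v - 1)(v + 1) = 0 at v ∈ {-1, 0, 1, 4}.
The Hessian is diagonal: diag(phi_uu, phi_vv). Second derivatives: phi_uu(0)=-360, phi_uu(1)=180, phi_uu(3)=-180, phi_uu(4)=360; phi_vv(-1)=450, phi_vv(0)=-180, phi_vv(1)=270, phi_vv(4)=-2700.
Local minima occur where both diagonal entries positive: (1, -1), (1, 1), (4, -1), (4, 1). Count: 4.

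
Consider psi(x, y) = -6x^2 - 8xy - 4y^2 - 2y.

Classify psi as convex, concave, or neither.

psi is quadratic, so its Hessian is the constant matrix H = [[-12, -8], [-8, -8]].
det(H) = 32, tr(H) = -20.
det(H) > 0 and tr(H) < 0, so H is negative definite everywhere: concave.

concave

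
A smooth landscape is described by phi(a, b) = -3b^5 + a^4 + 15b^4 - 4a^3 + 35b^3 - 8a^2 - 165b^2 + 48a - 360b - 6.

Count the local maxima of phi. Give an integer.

2

phi separates as a function of a plus a function of b, so ∇phi=0 decouples.
∂phi/∂a = 4(a - 3)(a - 2)(a + 2) = 0 at a ∈ {-2, 2, 3}; ∂phi/∂b = -15(b - 4)(b - 3)(b + 1)(b + 2) = 0 at b ∈ {-2, -1, 3, 4}.
The Hessian is diagonal: diag(phi_aa, phi_bb). Second derivatives: phi_aa(-2)=80, phi_aa(2)=-16, phi_aa(3)=20; phi_bb(-2)=450, phi_bb(-1)=-300, phi_bb(3)=300, phi_bb(4)=-450.
Local maxima occur where both diagonal entries negative: (2, -1), (2, 4). Count: 2.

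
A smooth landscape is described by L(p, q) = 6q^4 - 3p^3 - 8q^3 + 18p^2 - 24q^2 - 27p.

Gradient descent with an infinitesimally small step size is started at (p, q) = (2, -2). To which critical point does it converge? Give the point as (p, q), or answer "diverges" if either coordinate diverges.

L is separable, so gradient descent decouples: p follows -∂L/∂p, q follows -∂L/∂q.
∂L/∂p = -9(p - 3)(p - 1); at p=2 this is 9, so p decreases.
∂L/∂q = 24q(q - 2)(q + 1); at q=-2 this is -192, so q increases.
p converges to its nearest critical value 1 (a local min of the p-part); q converges to -1. The iterate converges to (1, -1).

(1, -1)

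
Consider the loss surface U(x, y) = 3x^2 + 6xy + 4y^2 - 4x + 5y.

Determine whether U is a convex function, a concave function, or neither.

convex

U is quadratic, so its Hessian is the constant matrix H = [[6, 6], [6, 8]].
det(H) = 12, tr(H) = 14.
det(H) > 0 and tr(H) > 0, so H is positive definite everywhere: convex.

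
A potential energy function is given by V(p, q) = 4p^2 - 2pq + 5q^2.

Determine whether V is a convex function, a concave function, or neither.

V is quadratic, so its Hessian is the constant matrix H = [[8, -2], [-2, 10]].
det(H) = 76, tr(H) = 18.
det(H) > 0 and tr(H) > 0, so H is positive definite everywhere: convex.

convex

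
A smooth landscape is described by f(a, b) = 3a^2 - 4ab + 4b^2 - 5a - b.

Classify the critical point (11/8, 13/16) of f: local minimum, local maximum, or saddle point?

The Hessian of f is constant: H = [[6, -4], [-4, 8]].
det(H) = 6·8 − (-4)² = 32.
det(H) > 0 and tr(H) = 14 > 0, so H is positive definite and the point is a local minimum.

local minimum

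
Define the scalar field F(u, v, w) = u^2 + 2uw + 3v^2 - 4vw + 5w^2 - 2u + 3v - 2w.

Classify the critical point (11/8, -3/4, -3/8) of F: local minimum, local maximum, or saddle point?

local minimum

The Hessian is constant: H = [[2, 0, 2], [0, 6, -4], [2, -4, 10]].
Leading principal minors: Δ₁ = 2, Δ₂ = 12, Δ₃ = 64.
All leading minors are positive, so H is positive definite: a local minimum.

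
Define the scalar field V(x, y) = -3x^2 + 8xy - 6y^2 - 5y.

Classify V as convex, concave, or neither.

V is quadratic, so its Hessian is the constant matrix H = [[-6, 8], [8, -12]].
det(H) = 8, tr(H) = -18.
det(H) > 0 and tr(H) < 0, so H is negative definite everywhere: concave.

concave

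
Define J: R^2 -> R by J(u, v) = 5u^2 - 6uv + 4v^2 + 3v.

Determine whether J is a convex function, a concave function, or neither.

convex

J is quadratic, so its Hessian is the constant matrix H = [[10, -6], [-6, 8]].
det(H) = 44, tr(H) = 18.
det(H) > 0 and tr(H) > 0, so H is positive definite everywhere: convex.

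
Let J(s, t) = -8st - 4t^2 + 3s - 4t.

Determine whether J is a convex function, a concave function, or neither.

neither

J is quadratic, so its Hessian is the constant matrix H = [[0, -8], [-8, -8]].
det(H) = -64, tr(H) = -8.
det(H) < 0, so H is indefinite: neither convex nor concave.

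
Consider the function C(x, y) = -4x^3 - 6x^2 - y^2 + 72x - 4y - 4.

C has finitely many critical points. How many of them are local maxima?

C separates as a function of x plus a function of y, so ∇C=0 decouples.
∂C/∂x = -12(x - 2)(x + 3) = 0 at x ∈ {-3, 2}; ∂C/∂y = -2(y + 2) = 0 at y ∈ {-2}.
The Hessian is diagonal: diag(C_xx, C_yy). Second derivatives: C_xx(-3)=60, C_xx(2)=-60; C_yy(-2)=-2.
Local maxima occur where both diagonal entries negative: (2, -2). Count: 1.

1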